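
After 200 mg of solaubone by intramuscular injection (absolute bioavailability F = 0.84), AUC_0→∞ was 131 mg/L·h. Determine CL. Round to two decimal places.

CL = 1.28 L/h

CL = F × Dose / AUC_0→∞
   = 0.84 × 200 / 131 = 1.28244 L/h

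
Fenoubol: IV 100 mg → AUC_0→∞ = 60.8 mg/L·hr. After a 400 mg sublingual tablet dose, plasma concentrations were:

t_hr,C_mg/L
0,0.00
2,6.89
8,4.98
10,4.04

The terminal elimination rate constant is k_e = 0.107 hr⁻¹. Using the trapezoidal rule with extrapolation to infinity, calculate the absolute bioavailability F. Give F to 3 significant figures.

F = 0.367

Trapezoidal AUC_0→10 (sublingual tablet):
  [0→2]: (0.00+6.89)/2 × 2 = 6.89
  [2→8]: (6.89+4.98)/2 × 6 = 35.61
  [8→10]: (4.98+4.04)/2 × 2 = 9.02
  Sum = 51.52 mg/L·hr
Tail: C_last/k_e = 4.04/0.107 = 37.757
AUC_0→∞ (sublingual tablet) = 51.52 + 37.757 = 89.277 mg/L·hr
F = (AUC_ev/D_ev)/(AUC_iv/D_iv) = (89.277/400)/(60.8/100) = 0.2231925/0.608 = 0.3671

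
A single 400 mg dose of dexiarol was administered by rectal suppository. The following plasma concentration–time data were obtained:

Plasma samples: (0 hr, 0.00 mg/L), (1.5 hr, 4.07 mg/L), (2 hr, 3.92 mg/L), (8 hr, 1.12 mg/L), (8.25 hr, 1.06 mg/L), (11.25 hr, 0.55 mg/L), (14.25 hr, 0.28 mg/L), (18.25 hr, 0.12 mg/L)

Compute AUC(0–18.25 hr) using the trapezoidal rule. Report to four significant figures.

Trapezoidal AUC_0→18.25:
  [0→1.5]: (0.00+4.07)/2 × 1.5 = 3.0525
  [1.5→2]: (4.07+3.92)/2 × 0.5 = 1.9975
  [2→8]: (3.92+1.12)/2 × 6 = 15.12
  [8→8.25]: (1.12+1.06)/2 × 0.25 = 0.2725
  [8.25→11.25]: (1.06+0.55)/2 × 3 = 2.415
  [11.25→14.25]: (0.55+0.28)/2 × 3 = 1.245
  [14.25→18.25]: (0.28+0.12)/2 × 4 = 0.8
  Sum = 24.9025 mg/L·hr

AUC = 24.90 mg/L·hr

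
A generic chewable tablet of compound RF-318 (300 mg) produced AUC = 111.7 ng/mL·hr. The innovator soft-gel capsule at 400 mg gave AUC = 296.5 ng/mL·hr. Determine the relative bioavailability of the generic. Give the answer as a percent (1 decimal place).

F_rel = 50.2%

F_rel = (AUC_test/D_test) / (AUC_ref/D_ref)
      = (111.7/300) / (296.5/400)
      = 0.372333 / 0.74125 = 0.5023 = 50.23%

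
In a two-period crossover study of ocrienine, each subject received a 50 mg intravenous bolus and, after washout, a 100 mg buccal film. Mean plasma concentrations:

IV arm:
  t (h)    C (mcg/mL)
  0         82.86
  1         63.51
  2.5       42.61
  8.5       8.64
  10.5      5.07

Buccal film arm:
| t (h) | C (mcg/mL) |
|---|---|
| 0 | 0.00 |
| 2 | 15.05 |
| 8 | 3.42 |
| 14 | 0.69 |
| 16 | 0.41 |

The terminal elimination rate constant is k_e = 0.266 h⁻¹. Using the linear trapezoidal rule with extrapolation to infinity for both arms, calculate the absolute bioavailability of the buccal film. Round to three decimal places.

Trapezoidal AUC_0→10.5 (IV):
  [0→1]: (82.86+63.51)/2 × 1 = 73.185
  [1→2.5]: (63.51+42.61)/2 × 1.5 = 79.59
  [2.5→8.5]: (42.61+8.64)/2 × 6 = 153.75
  [8.5→10.5]: (8.64+5.07)/2 × 2 = 13.71
  Sum = 320.235 mcg/mL·h
IV tail: 5.07/0.266 = 19.060; AUC_iv,0→∞ = 320.235 + 19.060 = 339.295 mcg/mL·h
Trapezoidal AUC_0→16 (buccal film):
  [0→2]: (0.00+15.05)/2 × 2 = 15.05
  [2→8]: (15.05+3.42)/2 × 6 = 55.41
  [8→14]: (3.42+0.69)/2 × 6 = 12.33
  [14→16]: (0.69+0.41)/2 × 2 = 1.1
  Sum = 83.89 mcg/mL·h
buccal film tail: 0.41/0.266 = 1.541; AUC_ev,0→∞ = 83.89 + 1.541 = 85.431 mcg/mL·h
F = (AUC_ev/D_ev)/(AUC_iv/D_iv) = (85.431/100)/(339.295/50) = 0.85431/6.7859 = 0.1259

F = 0.126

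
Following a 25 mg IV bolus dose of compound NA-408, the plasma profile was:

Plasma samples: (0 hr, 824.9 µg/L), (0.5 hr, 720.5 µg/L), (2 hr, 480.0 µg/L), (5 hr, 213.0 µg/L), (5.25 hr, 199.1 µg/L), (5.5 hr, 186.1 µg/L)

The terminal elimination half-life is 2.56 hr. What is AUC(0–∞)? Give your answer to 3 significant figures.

AUC = 3110 µg/L·hr

Trapezoidal AUC_0→5.5:
  [0→0.5]: (824.9+720.5)/2 × 0.5 = 386.35
  [0.5→2]: (720.5+480.0)/2 × 1.5 = 900.375
  [2→5]: (480.0+213.0)/2 × 3 = 1039.5
  [5→5.25]: (213.0+199.1)/2 × 0.25 = 51.5125
  [5.25→5.5]: (199.1+186.1)/2 × 0.25 = 48.15
  Sum = 2425.8875 µg/L·hr
k_e = ln2 / t½ = 0.693147 / 2.56 = 0.2708 hr^-1
Extrapolated tail: C_last / k_e = 186.1 / 0.2708 = 687.223
AUC_0→∞ = 2425.8875 + 687.223 = 3113.1105 µg/L·hr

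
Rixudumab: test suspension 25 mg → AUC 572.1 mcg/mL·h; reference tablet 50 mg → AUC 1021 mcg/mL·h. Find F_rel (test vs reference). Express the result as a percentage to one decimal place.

F_rel = 112.1%

F_rel = (AUC_test/D_test) / (AUC_ref/D_ref)
      = (572.1/25) / (1021/50)
      = 22.884 / 20.42 = 1.1207 = 112.07%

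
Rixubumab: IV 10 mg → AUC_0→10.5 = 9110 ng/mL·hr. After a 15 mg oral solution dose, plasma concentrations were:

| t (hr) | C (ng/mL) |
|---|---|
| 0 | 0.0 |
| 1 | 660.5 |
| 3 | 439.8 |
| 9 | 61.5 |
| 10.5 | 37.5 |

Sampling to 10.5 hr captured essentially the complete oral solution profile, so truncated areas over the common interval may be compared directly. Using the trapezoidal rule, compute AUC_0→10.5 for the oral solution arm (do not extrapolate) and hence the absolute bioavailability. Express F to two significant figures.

F = 0.22

Trapezoidal AUC_0→10.5 (oral solution):
  [0→1]: (0.0+660.5)/2 × 1 = 330.25
  [1→3]: (660.5+439.8)/2 × 2 = 1100.3
  [3→9]: (439.8+61.5)/2 × 6 = 1503.9
  [9→10.5]: (61.5+37.5)/2 × 1.5 = 74.25
  Sum = 3008.7 ng/mL·hr
F = (AUC_ev/D_ev)/(AUC_iv/D_iv) = (3008.7/15)/(9110/10) = 200.58/911 = 0.2202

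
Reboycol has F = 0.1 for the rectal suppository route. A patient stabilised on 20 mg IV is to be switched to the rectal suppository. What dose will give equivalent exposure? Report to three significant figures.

For equal systemic exposure: F × D_ev = D_iv
D_ev = D_iv / F = 20 / 0.1 = 200 mg

D_rectal = 200 mg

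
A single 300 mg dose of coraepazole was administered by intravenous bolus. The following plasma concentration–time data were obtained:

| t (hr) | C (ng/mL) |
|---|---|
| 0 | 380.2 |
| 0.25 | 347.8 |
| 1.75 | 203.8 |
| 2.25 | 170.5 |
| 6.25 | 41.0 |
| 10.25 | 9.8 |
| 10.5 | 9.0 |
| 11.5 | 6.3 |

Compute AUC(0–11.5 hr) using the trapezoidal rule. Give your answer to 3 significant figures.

AUC = 1130 ng/mL·hr

Trapezoidal AUC_0→11.5:
  [0→0.25]: (380.2+347.8)/2 × 0.25 = 91.0
  [0.25→1.75]: (347.8+203.8)/2 × 1.5 = 413.7
  [1.75→2.25]: (203.8+170.5)/2 × 0.5 = 93.575
  [2.25→6.25]: (170.5+41.0)/2 × 4 = 423.0
  [6.25→10.25]: (41.0+9.8)/2 × 4 = 101.6
  [10.25→10.5]: (9.8+9.0)/2 × 0.25 = 2.35
  [10.5→11.5]: (9.0+6.3)/2 × 1 = 7.65
  Sum = 1132.875 ng/mL·hr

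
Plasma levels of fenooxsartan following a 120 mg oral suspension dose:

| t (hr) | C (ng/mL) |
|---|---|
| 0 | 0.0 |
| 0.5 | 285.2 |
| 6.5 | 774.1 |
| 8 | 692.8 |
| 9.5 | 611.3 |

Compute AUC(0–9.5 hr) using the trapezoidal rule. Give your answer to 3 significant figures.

Trapezoidal AUC_0→9.5:
  [0→0.5]: (0.0+285.2)/2 × 0.5 = 71.3
  [0.5→6.5]: (285.2+774.1)/2 × 6 = 3177.9
  [6.5→8]: (774.1+692.8)/2 × 1.5 = 1100.175
  [8→9.5]: (692.8+611.3)/2 × 1.5 = 978.075
  Sum = 5327.45 ng/mL·hr

AUC = 5330 ng/mL·hr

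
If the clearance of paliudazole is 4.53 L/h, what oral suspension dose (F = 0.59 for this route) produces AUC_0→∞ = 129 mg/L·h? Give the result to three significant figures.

Dose = 990 mg

Dose = CL × AUC_0→∞ / F
     = 4.53 × 129 / 0.59 = 990.458 mg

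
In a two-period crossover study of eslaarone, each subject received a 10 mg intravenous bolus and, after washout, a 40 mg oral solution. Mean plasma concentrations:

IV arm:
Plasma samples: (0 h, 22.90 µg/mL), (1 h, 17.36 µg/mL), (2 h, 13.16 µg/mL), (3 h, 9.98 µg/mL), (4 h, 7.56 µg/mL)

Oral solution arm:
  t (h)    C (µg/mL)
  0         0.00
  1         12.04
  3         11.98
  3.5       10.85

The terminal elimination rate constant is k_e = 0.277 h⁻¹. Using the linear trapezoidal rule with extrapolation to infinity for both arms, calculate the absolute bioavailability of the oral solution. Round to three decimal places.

Trapezoidal AUC_0→4 (IV):
  [0→1]: (22.90+17.36)/2 × 1 = 20.13
  [1→2]: (17.36+13.16)/2 × 1 = 15.26
  [2→3]: (13.16+9.98)/2 × 1 = 11.57
  [3→4]: (9.98+7.56)/2 × 1 = 8.77
  Sum = 55.73 µg/mL·h
IV tail: 7.56/0.277 = 27.292; AUC_iv,0→∞ = 55.73 + 27.292 = 83.022 µg/mL·h
Trapezoidal AUC_0→3.5 (oral solution):
  [0→1]: (0.00+12.04)/2 × 1 = 6.02
  [1→3]: (12.04+11.98)/2 × 2 = 24.02
  [3→3.5]: (11.98+10.85)/2 × 0.5 = 5.7075
  Sum = 35.7475 µg/mL·h
oral solution tail: 10.85/0.277 = 39.170; AUC_ev,0→∞ = 35.7475 + 39.170 = 74.9175 µg/mL·h
F = (AUC_ev/D_ev)/(AUC_iv/D_iv) = (74.9175/40)/(83.022/10) = 1.8729375/8.3022 = 0.2256

F = 0.226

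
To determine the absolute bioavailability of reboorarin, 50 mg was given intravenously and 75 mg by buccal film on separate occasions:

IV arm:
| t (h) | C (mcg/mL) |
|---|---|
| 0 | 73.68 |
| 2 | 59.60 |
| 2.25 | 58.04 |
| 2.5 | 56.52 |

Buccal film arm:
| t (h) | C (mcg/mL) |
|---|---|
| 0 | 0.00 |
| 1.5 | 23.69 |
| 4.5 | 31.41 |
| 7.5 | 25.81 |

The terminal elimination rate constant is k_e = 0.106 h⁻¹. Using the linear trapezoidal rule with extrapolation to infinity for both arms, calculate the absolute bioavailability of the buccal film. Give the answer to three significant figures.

F = 0.412

Trapezoidal AUC_0→2.5 (IV):
  [0→2]: (73.68+59.60)/2 × 2 = 133.28
  [2→2.25]: (59.60+58.04)/2 × 0.25 = 14.705
  [2.25→2.5]: (58.04+56.52)/2 × 0.25 = 14.32
  Sum = 162.305 mcg/mL·h
IV tail: 56.52/0.106 = 533.208; AUC_iv,0→∞ = 162.305 + 533.208 = 695.513 mcg/mL·h
Trapezoidal AUC_0→7.5 (buccal film):
  [0→1.5]: (0.00+23.69)/2 × 1.5 = 17.7675
  [1.5→4.5]: (23.69+31.41)/2 × 3 = 82.65
  [4.5→7.5]: (31.41+25.81)/2 × 3 = 85.83
  Sum = 186.2475 mcg/mL·h
buccal film tail: 25.81/0.106 = 243.491; AUC_ev,0→∞ = 186.2475 + 243.491 = 429.7385 mcg/mL·h
F = (AUC_ev/D_ev)/(AUC_iv/D_iv) = (429.7385/75)/(695.513/50) = 5.72985/13.91026 = 0.4119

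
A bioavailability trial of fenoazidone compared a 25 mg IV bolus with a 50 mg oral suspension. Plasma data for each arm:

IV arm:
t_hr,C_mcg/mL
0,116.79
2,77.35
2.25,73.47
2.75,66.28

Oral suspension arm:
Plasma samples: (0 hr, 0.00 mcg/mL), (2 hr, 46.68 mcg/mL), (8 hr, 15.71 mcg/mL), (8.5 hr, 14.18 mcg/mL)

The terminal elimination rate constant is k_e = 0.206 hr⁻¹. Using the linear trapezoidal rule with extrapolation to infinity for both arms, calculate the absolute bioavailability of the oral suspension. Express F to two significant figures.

F = 0.27

Trapezoidal AUC_0→2.75 (IV):
  [0→2]: (116.79+77.35)/2 × 2 = 194.14
  [2→2.25]: (77.35+73.47)/2 × 0.25 = 18.8525
  [2.25→2.75]: (73.47+66.28)/2 × 0.5 = 34.9375
  Sum = 247.93 mcg/mL·hr
IV tail: 66.28/0.206 = 321.748; AUC_iv,0→∞ = 247.93 + 321.748 = 569.678 mcg/mL·hr
Trapezoidal AUC_0→8.5 (oral suspension):
  [0→2]: (0.00+46.68)/2 × 2 = 46.68
  [2→8]: (46.68+15.71)/2 × 6 = 187.17
  [8→8.5]: (15.71+14.18)/2 × 0.5 = 7.4725
  Sum = 241.3225 mcg/mL·hr
oral suspension tail: 14.18/0.206 = 68.835; AUC_ev,0→∞ = 241.3225 + 68.835 = 310.1575 mcg/mL·hr
F = (AUC_ev/D_ev)/(AUC_iv/D_iv) = (310.1575/50)/(569.678/25) = 6.20315/22.78712 = 0.2722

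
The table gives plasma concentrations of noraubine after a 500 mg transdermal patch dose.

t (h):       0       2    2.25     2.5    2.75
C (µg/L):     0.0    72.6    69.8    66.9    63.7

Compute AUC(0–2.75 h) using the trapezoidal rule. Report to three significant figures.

AUC = 124 µg/L·h

Trapezoidal AUC_0→2.75:
  [0→2]: (0.0+72.6)/2 × 2 = 72.6
  [2→2.25]: (72.6+69.8)/2 × 0.25 = 17.8
  [2.25→2.5]: (69.8+66.9)/2 × 0.25 = 17.0875
  [2.5→2.75]: (66.9+63.7)/2 × 0.25 = 16.325
  Sum = 123.8125 µg/L·h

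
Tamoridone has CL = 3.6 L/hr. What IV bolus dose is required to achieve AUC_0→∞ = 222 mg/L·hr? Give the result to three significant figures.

Dose = 799 mg

Dose_iv = CL × AUC_0→∞
     = 3.6 × 222 = 799.2 mg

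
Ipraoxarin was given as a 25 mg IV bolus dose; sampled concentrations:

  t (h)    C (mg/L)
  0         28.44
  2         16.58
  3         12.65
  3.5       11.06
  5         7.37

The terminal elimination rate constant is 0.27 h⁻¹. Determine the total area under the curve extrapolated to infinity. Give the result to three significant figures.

AUC = 107 mg/L·h

Trapezoidal AUC_0→5:
  [0→2]: (28.44+16.58)/2 × 2 = 45.02
  [2→3]: (16.58+12.65)/2 × 1 = 14.615
  [3→3.5]: (12.65+11.06)/2 × 0.5 = 5.9275
  [3.5→5]: (11.06+7.37)/2 × 1.5 = 13.8225
  Sum = 79.385 mg/L·h
Extrapolated tail: C_last / k_e = 7.37 / 0.27 = 27.296
AUC_0→∞ = 79.385 + 27.296 = 106.681 mg/L·h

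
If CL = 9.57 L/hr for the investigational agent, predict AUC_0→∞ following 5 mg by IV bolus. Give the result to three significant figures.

AUC = 0.522 mg/L·hr

AUC_0→∞ = Dose_iv / CL
        = 5 / 9.57 = 0.522466 mg/L·hr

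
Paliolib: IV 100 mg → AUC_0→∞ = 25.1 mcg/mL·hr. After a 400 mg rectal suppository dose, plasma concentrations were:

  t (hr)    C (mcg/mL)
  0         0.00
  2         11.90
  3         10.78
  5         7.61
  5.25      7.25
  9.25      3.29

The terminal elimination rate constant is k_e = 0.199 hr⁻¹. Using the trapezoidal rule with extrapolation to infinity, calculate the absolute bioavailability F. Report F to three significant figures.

F = 0.808

Trapezoidal AUC_0→9.25 (rectal suppository):
  [0→2]: (0.00+11.90)/2 × 2 = 11.9
  [2→3]: (11.90+10.78)/2 × 1 = 11.34
  [3→5]: (10.78+7.61)/2 × 2 = 18.39
  [5→5.25]: (7.61+7.25)/2 × 0.25 = 1.8575
  [5.25→9.25]: (7.25+3.29)/2 × 4 = 21.08
  Sum = 64.5675 mcg/mL·hr
Tail: C_last/k_e = 3.29/0.199 = 16.533
AUC_0→∞ (rectal suppository) = 64.5675 + 16.533 = 81.1005 mcg/mL·hr
F = (AUC_ev/D_ev)/(AUC_iv/D_iv) = (81.1005/400)/(25.1/100) = 0.20275125/0.251 = 0.8078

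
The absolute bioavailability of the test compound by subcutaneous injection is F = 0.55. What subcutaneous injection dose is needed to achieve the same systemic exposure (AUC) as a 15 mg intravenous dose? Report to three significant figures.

For equal systemic exposure: F × D_ev = D_iv
D_ev = D_iv / F = 15 / 0.55 = 27.2727 mg

D_subcutaneous = 27.3 mg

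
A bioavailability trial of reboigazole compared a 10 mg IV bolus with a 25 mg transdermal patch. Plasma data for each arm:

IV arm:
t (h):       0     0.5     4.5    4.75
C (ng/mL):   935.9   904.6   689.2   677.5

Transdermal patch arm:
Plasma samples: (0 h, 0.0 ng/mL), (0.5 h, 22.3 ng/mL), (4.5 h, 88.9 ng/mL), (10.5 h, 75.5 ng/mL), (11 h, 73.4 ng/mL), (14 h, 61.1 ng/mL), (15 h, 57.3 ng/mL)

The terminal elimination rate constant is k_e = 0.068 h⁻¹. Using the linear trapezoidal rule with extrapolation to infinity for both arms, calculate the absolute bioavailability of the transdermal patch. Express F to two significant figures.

F = 0.054

Trapezoidal AUC_0→4.75 (IV):
  [0→0.5]: (935.9+904.6)/2 × 0.5 = 460.125
  [0.5→4.5]: (904.6+689.2)/2 × 4 = 3187.6
  [4.5→4.75]: (689.2+677.5)/2 × 0.25 = 170.8375
  Sum = 3818.5625 ng/mL·h
IV tail: 677.5/0.068 = 9963.235; AUC_iv,0→∞ = 3818.5625 + 9963.235 = 13781.7975 ng/mL·h
Trapezoidal AUC_0→15 (transdermal patch):
  [0→0.5]: (0.0+22.3)/2 × 0.5 = 5.575
  [0.5→4.5]: (22.3+88.9)/2 × 4 = 222.4
  [4.5→10.5]: (88.9+75.5)/2 × 6 = 493.2
  [10.5→11]: (75.5+73.4)/2 × 0.5 = 37.225
  [11→14]: (73.4+61.1)/2 × 3 = 201.75
  [14→15]: (61.1+57.3)/2 × 1 = 59.2
  Sum = 1019.35 ng/mL·h
transdermal patch tail: 57.3/0.068 = 842.647; AUC_ev,0→∞ = 1019.35 + 842.647 = 1861.997 ng/mL·h
F = (AUC_ev/D_ev)/(AUC_iv/D_iv) = (1861.997/25)/(13781.7975/10) = 74.47988/1378.18 = 0.0540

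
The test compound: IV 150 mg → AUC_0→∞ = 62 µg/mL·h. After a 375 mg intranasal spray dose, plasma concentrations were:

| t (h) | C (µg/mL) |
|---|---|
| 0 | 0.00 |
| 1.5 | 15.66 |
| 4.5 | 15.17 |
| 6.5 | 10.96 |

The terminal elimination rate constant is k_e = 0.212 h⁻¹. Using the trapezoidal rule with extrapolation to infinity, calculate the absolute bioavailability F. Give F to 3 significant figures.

F = 0.876

Trapezoidal AUC_0→6.5 (intranasal spray):
  [0→1.5]: (0.00+15.66)/2 × 1.5 = 11.745
  [1.5→4.5]: (15.66+15.17)/2 × 3 = 46.245
  [4.5→6.5]: (15.17+10.96)/2 × 2 = 26.13
  Sum = 84.12 µg/mL·h
Tail: C_last/k_e = 10.96/0.212 = 51.698
AUC_0→∞ (intranasal spray) = 84.12 + 51.698 = 135.818 µg/mL·h
F = (AUC_ev/D_ev)/(AUC_iv/D_iv) = (135.818/375)/(62/150) = 0.362181/0.413333 = 0.8762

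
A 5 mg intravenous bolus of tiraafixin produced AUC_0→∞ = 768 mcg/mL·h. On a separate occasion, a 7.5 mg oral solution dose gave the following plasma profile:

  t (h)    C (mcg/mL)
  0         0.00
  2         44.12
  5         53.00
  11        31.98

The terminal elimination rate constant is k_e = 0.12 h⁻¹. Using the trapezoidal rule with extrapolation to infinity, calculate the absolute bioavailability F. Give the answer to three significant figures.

Trapezoidal AUC_0→11 (oral solution):
  [0→2]: (0.00+44.12)/2 × 2 = 44.12
  [2→5]: (44.12+53.00)/2 × 3 = 145.68
  [5→11]: (53.00+31.98)/2 × 6 = 254.94
  Sum = 444.74 mcg/mL·h
Tail: C_last/k_e = 31.98/0.12 = 266.500
AUC_0→∞ (oral solution) = 444.74 + 266.500 = 711.24 mcg/mL·h
F = (AUC_ev/D_ev)/(AUC_iv/D_iv) = (711.24/7.5)/(768/5) = 94.832/153.6 = 0.6174

F = 0.617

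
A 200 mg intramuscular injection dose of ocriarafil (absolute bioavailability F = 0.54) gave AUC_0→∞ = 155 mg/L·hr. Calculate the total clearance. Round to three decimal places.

CL = F × Dose / AUC_0→∞
   = 0.54 × 200 / 155 = 0.696774 L/hr

CL = 0.697 L/hr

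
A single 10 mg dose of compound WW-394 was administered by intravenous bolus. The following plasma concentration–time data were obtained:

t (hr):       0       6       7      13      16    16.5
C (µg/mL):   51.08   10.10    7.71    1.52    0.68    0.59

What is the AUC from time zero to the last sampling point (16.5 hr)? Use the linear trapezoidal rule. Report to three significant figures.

AUC = 224 µg/mL·hr

Trapezoidal AUC_0→16.5:
  [0→6]: (51.08+10.10)/2 × 6 = 183.54
  [6→7]: (10.10+7.71)/2 × 1 = 8.905
  [7→13]: (7.71+1.52)/2 × 6 = 27.69
  [13→16]: (1.52+0.68)/2 × 3 = 3.3
  [16→16.5]: (0.68+0.59)/2 × 0.5 = 0.3175
  Sum = 223.7525 µg/mL·hr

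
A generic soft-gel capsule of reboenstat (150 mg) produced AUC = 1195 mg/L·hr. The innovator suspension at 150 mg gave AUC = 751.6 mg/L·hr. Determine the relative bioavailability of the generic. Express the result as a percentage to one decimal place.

F_rel = 159.0%

F_rel = (AUC_test/D_test) / (AUC_ref/D_ref)
      = (1195/150) / (751.6/150)
      = 7.96667 / 5.01067 = 1.5899 = 158.99%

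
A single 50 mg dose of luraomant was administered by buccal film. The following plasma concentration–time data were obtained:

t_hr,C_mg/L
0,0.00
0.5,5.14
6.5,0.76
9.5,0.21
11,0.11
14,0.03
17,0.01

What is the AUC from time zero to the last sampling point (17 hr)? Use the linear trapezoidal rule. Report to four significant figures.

Trapezoidal AUC_0→17:
  [0→0.5]: (0.00+5.14)/2 × 0.5 = 1.285
  [0.5→6.5]: (5.14+0.76)/2 × 6 = 17.7
  [6.5→9.5]: (0.76+0.21)/2 × 3 = 1.455
  [9.5→11]: (0.21+0.11)/2 × 1.5 = 0.24
  [11→14]: (0.11+0.03)/2 × 3 = 0.21
  [14→17]: (0.03+0.01)/2 × 3 = 0.06
  Sum = 20.95 mg/L·hr

AUC = 20.95 mg/L·hr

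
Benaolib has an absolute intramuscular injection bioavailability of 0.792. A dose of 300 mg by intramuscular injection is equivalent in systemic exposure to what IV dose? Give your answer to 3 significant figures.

D_iv = 238 mg

Systemic exposure from an extravascular dose = F × D_ev, so the equivalent IV dose is F × D_ev.
D_iv = F × D_ev = 0.792 × 300 = 237.6 mg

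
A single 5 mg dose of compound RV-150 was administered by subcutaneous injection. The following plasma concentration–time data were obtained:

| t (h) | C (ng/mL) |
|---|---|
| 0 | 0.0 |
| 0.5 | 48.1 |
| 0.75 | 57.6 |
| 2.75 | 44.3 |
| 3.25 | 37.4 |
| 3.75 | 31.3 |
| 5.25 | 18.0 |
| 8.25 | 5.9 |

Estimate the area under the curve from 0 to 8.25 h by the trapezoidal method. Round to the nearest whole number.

AUC = 238 ng/mL·h

Trapezoidal AUC_0→8.25:
  [0→0.5]: (0.0+48.1)/2 × 0.5 = 12.025
  [0.5→0.75]: (48.1+57.6)/2 × 0.25 = 13.2125
  [0.75→2.75]: (57.6+44.3)/2 × 2 = 101.9
  [2.75→3.25]: (44.3+37.4)/2 × 0.5 = 20.425
  [3.25→3.75]: (37.4+31.3)/2 × 0.5 = 17.175
  [3.75→5.25]: (31.3+18.0)/2 × 1.5 = 36.975
  [5.25→8.25]: (18.0+5.9)/2 × 3 = 35.85
  Sum = 237.5625 ng/mL·h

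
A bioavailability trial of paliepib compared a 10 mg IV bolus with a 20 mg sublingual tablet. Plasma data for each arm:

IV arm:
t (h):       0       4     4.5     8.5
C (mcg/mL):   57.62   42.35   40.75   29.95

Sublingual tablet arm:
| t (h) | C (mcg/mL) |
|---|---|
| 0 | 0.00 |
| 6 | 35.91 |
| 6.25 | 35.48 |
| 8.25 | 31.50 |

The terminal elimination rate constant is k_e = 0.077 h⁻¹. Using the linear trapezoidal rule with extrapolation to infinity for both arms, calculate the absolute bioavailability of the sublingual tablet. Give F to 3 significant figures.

F = 0.395

Trapezoidal AUC_0→8.5 (IV):
  [0→4]: (57.62+42.35)/2 × 4 = 199.94
  [4→4.5]: (42.35+40.75)/2 × 0.5 = 20.775
  [4.5→8.5]: (40.75+29.95)/2 × 4 = 141.4
  Sum = 362.115 mcg/mL·h
IV tail: 29.95/0.077 = 388.961; AUC_iv,0→∞ = 362.115 + 388.961 = 751.076 mcg/mL·h
Trapezoidal AUC_0→8.25 (sublingual tablet):
  [0→6]: (0.00+35.91)/2 × 6 = 107.73
  [6→6.25]: (35.91+35.48)/2 × 0.25 = 8.92375
  [6.25→8.25]: (35.48+31.50)/2 × 2 = 66.98
  Sum = 183.63375 mcg/mL·h
sublingual tablet tail: 31.50/0.077 = 409.091; AUC_ev,0→∞ = 183.63375 + 409.091 = 592.72475 mcg/mL·h
F = (AUC_ev/D_ev)/(AUC_iv/D_iv) = (592.72475/20)/(751.076/10) = 29.6362/75.1076 = 0.3946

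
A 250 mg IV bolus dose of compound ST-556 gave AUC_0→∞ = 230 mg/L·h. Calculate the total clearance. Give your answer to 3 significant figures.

CL = Dose_iv / AUC_0→∞
   = 250 / 230 = 1.08696 L/h

CL = 1.09 L/h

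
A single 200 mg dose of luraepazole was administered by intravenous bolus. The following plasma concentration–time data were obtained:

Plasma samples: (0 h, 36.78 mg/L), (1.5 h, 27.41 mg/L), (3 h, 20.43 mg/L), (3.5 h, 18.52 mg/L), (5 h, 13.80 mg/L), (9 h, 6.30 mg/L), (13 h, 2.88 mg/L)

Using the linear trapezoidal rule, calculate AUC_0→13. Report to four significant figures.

Trapezoidal AUC_0→13:
  [0→1.5]: (36.78+27.41)/2 × 1.5 = 48.1425
  [1.5→3]: (27.41+20.43)/2 × 1.5 = 35.88
  [3→3.5]: (20.43+18.52)/2 × 0.5 = 9.7375
  [3.5→5]: (18.52+13.80)/2 × 1.5 = 24.24
  [5→9]: (13.80+6.30)/2 × 4 = 40.2
  [9→13]: (6.30+2.88)/2 × 4 = 18.36
  Sum = 176.56 mg/L·h

AUC = 176.6 mg/L·h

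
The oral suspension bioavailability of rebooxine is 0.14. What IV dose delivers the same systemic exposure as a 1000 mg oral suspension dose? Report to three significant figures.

D_iv = 140 mg

Systemic exposure from an extravascular dose = F × D_ev, so the equivalent IV dose is F × D_ev.
D_iv = F × D_ev = 0.14 × 1000 = 140 mg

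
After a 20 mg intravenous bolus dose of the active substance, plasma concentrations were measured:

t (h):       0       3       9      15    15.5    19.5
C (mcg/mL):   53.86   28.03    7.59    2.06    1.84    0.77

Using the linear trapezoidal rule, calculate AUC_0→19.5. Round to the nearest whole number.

AUC = 265 mcg/mL·h

Trapezoidal AUC_0→19.5:
  [0→3]: (53.86+28.03)/2 × 3 = 122.835
  [3→9]: (28.03+7.59)/2 × 6 = 106.86
  [9→15]: (7.59+2.06)/2 × 6 = 28.95
  [15→15.5]: (2.06+1.84)/2 × 0.5 = 0.975
  [15.5→19.5]: (1.84+0.77)/2 × 4 = 5.22
  Sum = 264.84 mcg/mL·h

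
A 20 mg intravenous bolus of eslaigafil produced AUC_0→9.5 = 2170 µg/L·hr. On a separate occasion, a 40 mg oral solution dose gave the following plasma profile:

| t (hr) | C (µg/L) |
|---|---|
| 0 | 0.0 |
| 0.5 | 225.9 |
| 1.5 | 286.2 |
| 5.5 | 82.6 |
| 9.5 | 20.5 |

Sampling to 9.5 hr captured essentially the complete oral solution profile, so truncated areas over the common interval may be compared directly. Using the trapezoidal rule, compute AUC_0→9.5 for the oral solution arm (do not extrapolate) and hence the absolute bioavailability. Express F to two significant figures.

F = 0.29

Trapezoidal AUC_0→9.5 (oral solution):
  [0→0.5]: (0.0+225.9)/2 × 0.5 = 56.475
  [0.5→1.5]: (225.9+286.2)/2 × 1 = 256.05
  [1.5→5.5]: (286.2+82.6)/2 × 4 = 737.6
  [5.5→9.5]: (82.6+20.5)/2 × 4 = 206.2
  Sum = 1256.325 µg/L·hr
F = (AUC_ev/D_ev)/(AUC_iv/D_iv) = (1256.325/40)/(2170/20) = 31.408125/108.5 = 0.2895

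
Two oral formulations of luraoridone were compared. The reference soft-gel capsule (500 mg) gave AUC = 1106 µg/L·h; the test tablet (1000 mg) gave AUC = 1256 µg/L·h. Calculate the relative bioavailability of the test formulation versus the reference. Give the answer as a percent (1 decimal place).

F_rel = 56.8%

F_rel = (AUC_test/D_test) / (AUC_ref/D_ref)
      = (1256/1000) / (1106/500)
      = 1.256 / 2.212 = 0.5678 = 56.78%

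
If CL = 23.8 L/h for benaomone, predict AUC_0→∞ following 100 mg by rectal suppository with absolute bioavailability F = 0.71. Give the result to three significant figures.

AUC = 2.98 mg/L·h

AUC_0→∞ = F × Dose / CL
        = 0.71 × 100 / 23.8 = 2.98319 mg/L·h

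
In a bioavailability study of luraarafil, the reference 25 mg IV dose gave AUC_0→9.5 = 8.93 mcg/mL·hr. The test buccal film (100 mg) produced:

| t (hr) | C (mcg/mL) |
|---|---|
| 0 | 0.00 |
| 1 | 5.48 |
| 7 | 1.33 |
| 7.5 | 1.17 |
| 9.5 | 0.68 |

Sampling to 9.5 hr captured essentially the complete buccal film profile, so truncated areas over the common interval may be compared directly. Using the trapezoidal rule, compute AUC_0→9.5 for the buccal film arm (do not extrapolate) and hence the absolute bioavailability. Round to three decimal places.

F = 0.718

Trapezoidal AUC_0→9.5 (buccal film):
  [0→1]: (0.00+5.48)/2 × 1 = 2.74
  [1→7]: (5.48+1.33)/2 × 6 = 20.43
  [7→7.5]: (1.33+1.17)/2 × 0.5 = 0.625
  [7.5→9.5]: (1.17+0.68)/2 × 2 = 1.85
  Sum = 25.645 mcg/mL·hr
F = (AUC_ev/D_ev)/(AUC_iv/D_iv) = (25.645/100)/(8.93/25) = 0.25645/0.3572 = 0.7179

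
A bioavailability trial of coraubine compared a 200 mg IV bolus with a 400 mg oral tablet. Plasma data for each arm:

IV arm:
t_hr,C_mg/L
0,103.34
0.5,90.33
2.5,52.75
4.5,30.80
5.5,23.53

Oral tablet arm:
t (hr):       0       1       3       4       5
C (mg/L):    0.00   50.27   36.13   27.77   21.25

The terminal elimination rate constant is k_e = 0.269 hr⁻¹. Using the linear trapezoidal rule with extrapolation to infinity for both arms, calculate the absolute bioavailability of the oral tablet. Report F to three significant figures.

Trapezoidal AUC_0→5.5 (IV):
  [0→0.5]: (103.34+90.33)/2 × 0.5 = 48.4175
  [0.5→2.5]: (90.33+52.75)/2 × 2 = 143.08
  [2.5→4.5]: (52.75+30.80)/2 × 2 = 83.55
  [4.5→5.5]: (30.80+23.53)/2 × 1 = 27.165
  Sum = 302.2125 mg/L·hr
IV tail: 23.53/0.269 = 87.472; AUC_iv,0→∞ = 302.2125 + 87.472 = 389.6845 mg/L·hr
Trapezoidal AUC_0→5 (oral tablet):
  [0→1]: (0.00+50.27)/2 × 1 = 25.135
  [1→3]: (50.27+36.13)/2 × 2 = 86.4
  [3→4]: (36.13+27.77)/2 × 1 = 31.95
  [4→5]: (27.77+21.25)/2 × 1 = 24.51
  Sum = 167.995 mg/L·hr
oral tablet tail: 21.25/0.269 = 78.996; AUC_ev,0→∞ = 167.995 + 78.996 = 246.991 mg/L·hr
F = (AUC_ev/D_ev)/(AUC_iv/D_iv) = (246.991/400)/(389.6845/200) = 0.6174775/1.9484225 = 0.3169

F = 0.317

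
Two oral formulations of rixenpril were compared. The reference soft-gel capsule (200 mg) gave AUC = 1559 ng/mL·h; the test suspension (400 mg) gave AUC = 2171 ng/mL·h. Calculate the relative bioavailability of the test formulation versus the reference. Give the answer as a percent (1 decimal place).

F_rel = 69.6%

F_rel = (AUC_test/D_test) / (AUC_ref/D_ref)
      = (2171/400) / (1559/200)
      = 5.4275 / 7.795 = 0.6963 = 69.63%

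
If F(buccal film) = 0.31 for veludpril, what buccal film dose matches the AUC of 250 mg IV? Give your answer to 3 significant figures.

For equal systemic exposure: F × D_ev = D_iv
D_ev = D_iv / F = 250 / 0.31 = 806.452 mg

D_buccal = 806 mg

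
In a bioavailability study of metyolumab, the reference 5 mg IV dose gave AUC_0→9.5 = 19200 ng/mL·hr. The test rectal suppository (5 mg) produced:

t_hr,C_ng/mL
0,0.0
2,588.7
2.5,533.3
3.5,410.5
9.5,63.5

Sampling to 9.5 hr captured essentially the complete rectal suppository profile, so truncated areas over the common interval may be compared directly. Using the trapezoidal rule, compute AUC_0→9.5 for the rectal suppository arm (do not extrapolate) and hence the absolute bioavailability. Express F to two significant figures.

Trapezoidal AUC_0→9.5 (rectal suppository):
  [0→2]: (0.0+588.7)/2 × 2 = 588.7
  [2→2.5]: (588.7+533.3)/2 × 0.5 = 280.5
  [2.5→3.5]: (533.3+410.5)/2 × 1 = 471.9
  [3.5→9.5]: (410.5+63.5)/2 × 6 = 1422.0
  Sum = 2763.1 ng/mL·hr
F = (AUC_ev/D_ev)/(AUC_iv/D_iv) = (2763.1/5)/(19200/5) = 552.62/3840 = 0.1439

F = 0.14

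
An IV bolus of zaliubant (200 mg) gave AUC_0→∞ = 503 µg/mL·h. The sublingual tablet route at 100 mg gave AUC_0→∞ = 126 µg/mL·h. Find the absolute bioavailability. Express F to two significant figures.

F = (AUC_ev / D_ev) / (AUC_iv / D_iv)
  = (126/100) / (503/200)
  = 1.26 / 2.515 = 0.5010

F = 0.50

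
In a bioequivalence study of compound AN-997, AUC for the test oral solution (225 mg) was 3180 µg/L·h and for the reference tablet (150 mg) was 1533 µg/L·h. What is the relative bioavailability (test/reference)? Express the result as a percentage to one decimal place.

F_rel = 138.3%

F_rel = (AUC_test/D_test) / (AUC_ref/D_ref)
      = (3180/225) / (1533/150)
      = 14.1333 / 10.22 = 1.3829 = 138.29%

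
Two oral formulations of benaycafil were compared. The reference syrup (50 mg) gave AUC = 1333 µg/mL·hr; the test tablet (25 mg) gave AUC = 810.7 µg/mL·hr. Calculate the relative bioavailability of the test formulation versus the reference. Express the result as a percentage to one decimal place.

F_rel = 121.6%

F_rel = (AUC_test/D_test) / (AUC_ref/D_ref)
      = (810.7/25) / (1333/50)
      = 32.428 / 26.66 = 1.2164 = 121.64%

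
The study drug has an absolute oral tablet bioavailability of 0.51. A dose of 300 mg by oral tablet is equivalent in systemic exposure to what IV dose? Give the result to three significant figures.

Systemic exposure from an extravascular dose = F × D_ev, so the equivalent IV dose is F × D_ev.
D_iv = F × D_ev = 0.51 × 300 = 153 mg

D_iv = 153 mg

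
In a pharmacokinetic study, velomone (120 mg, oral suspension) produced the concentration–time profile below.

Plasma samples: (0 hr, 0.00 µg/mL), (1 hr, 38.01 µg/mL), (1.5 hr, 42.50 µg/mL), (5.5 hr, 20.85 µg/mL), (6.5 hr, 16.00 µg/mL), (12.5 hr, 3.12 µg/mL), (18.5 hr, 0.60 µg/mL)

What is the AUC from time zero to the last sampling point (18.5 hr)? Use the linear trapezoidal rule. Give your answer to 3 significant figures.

Trapezoidal AUC_0→18.5:
  [0→1]: (0.00+38.01)/2 × 1 = 19.005
  [1→1.5]: (38.01+42.50)/2 × 0.5 = 20.1275
  [1.5→5.5]: (42.50+20.85)/2 × 4 = 126.7
  [5.5→6.5]: (20.85+16.00)/2 × 1 = 18.425
  [6.5→12.5]: (16.00+3.12)/2 × 6 = 57.36
  [12.5→18.5]: (3.12+0.60)/2 × 6 = 11.16
  Sum = 252.7775 µg/mL·hr

AUC = 253 µg/mL·hr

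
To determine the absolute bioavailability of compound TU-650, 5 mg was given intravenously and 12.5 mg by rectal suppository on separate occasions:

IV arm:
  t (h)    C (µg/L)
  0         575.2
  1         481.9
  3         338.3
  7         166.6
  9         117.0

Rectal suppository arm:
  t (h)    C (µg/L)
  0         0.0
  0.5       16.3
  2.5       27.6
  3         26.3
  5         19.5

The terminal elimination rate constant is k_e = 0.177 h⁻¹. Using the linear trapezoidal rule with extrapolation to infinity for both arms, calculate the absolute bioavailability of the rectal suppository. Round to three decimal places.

F = 0.026

Trapezoidal AUC_0→9 (IV):
  [0→1]: (575.2+481.9)/2 × 1 = 528.55
  [1→3]: (481.9+338.3)/2 × 2 = 820.2
  [3→7]: (338.3+166.6)/2 × 4 = 1009.8
  [7→9]: (166.6+117.0)/2 × 2 = 283.6
  Sum = 2642.15 µg/L·h
IV tail: 117.0/0.177 = 661.017; AUC_iv,0→∞ = 2642.15 + 661.017 = 3303.167 µg/L·h
Trapezoidal AUC_0→5 (rectal suppository):
  [0→0.5]: (0.0+16.3)/2 × 0.5 = 4.075
  [0.5→2.5]: (16.3+27.6)/2 × 2 = 43.9
  [2.5→3]: (27.6+26.3)/2 × 0.5 = 13.475
  [3→5]: (26.3+19.5)/2 × 2 = 45.8
  Sum = 107.25 µg/L·h
rectal suppository tail: 19.5/0.177 = 110.169; AUC_ev,0→∞ = 107.25 + 110.169 = 217.419 µg/L·h
F = (AUC_ev/D_ev)/(AUC_iv/D_iv) = (217.419/12.5)/(3303.167/5) = 17.39352/660.6334 = 0.0263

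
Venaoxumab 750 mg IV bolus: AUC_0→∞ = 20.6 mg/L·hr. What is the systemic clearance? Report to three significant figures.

CL = 36.4 L/hr

CL = Dose_iv / AUC_0→∞
   = 750 / 20.6 = 36.4078 L/hr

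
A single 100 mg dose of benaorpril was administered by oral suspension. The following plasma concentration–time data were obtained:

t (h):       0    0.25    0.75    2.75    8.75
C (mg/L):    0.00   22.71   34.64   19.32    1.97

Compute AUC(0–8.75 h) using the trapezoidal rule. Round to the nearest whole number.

Trapezoidal AUC_0→8.75:
  [0→0.25]: (0.00+22.71)/2 × 0.25 = 2.83875
  [0.25→0.75]: (22.71+34.64)/2 × 0.5 = 14.3375
  [0.75→2.75]: (34.64+19.32)/2 × 2 = 53.96
  [2.75→8.75]: (19.32+1.97)/2 × 6 = 63.87
  Sum = 135.00625 mg/L·h

AUC = 135 mg/L·h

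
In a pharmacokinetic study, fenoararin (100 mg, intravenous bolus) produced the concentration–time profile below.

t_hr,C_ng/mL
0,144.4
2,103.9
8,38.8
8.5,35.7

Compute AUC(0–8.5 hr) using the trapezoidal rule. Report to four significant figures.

Trapezoidal AUC_0→8.5:
  [0→2]: (144.4+103.9)/2 × 2 = 248.3
  [2→8]: (103.9+38.8)/2 × 6 = 428.1
  [8→8.5]: (38.8+35.7)/2 × 0.5 = 18.625
  Sum = 695.025 ng/mL·hr

AUC = 695.0 ng/mL·hr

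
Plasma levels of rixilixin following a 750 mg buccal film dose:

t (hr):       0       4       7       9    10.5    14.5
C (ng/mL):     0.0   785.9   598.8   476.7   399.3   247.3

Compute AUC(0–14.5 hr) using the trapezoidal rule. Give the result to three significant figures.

Trapezoidal AUC_0→14.5:
  [0→4]: (0.0+785.9)/2 × 4 = 1571.8
  [4→7]: (785.9+598.8)/2 × 3 = 2077.05
  [7→9]: (598.8+476.7)/2 × 2 = 1075.5
  [9→10.5]: (476.7+399.3)/2 × 1.5 = 657.0
  [10.5→14.5]: (399.3+247.3)/2 × 4 = 1293.2
  Sum = 6674.55 ng/mL·hr

AUC = 6670 ng/mL·hr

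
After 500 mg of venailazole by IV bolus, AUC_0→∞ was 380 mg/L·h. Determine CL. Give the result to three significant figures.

CL = Dose_iv / AUC_0→∞
   = 500 / 380 = 1.31579 L/h

CL = 1.32 L/h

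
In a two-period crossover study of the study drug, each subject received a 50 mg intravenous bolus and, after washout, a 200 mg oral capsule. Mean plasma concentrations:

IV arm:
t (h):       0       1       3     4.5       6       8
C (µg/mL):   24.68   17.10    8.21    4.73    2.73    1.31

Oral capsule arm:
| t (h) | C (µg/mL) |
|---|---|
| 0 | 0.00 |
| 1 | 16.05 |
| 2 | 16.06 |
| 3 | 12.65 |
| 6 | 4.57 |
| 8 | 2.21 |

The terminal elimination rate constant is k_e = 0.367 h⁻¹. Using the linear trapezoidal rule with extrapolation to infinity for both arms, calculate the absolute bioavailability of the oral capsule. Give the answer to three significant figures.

Trapezoidal AUC_0→8 (IV):
  [0→1]: (24.68+17.10)/2 × 1 = 20.89
  [1→3]: (17.10+8.21)/2 × 2 = 25.31
  [3→4.5]: (8.21+4.73)/2 × 1.5 = 9.705
  [4.5→6]: (4.73+2.73)/2 × 1.5 = 5.595
  [6→8]: (2.73+1.31)/2 × 2 = 4.04
  Sum = 65.54 µg/mL·h
IV tail: 1.31/0.367 = 3.569; AUC_iv,0→∞ = 65.54 + 3.569 = 69.109 µg/mL·h
Trapezoidal AUC_0→8 (oral capsule):
  [0→1]: (0.00+16.05)/2 × 1 = 8.025
  [1→2]: (16.05+16.06)/2 × 1 = 16.055
  [2→3]: (16.06+12.65)/2 × 1 = 14.355
  [3→6]: (12.65+4.57)/2 × 3 = 25.83
  [6→8]: (4.57+2.21)/2 × 2 = 6.78
  Sum = 71.045 µg/mL·h
oral capsule tail: 2.21/0.367 = 6.022; AUC_ev,0→∞ = 71.045 + 6.022 = 77.067 µg/mL·h
F = (AUC_ev/D_ev)/(AUC_iv/D_iv) = (77.067/200)/(69.109/50) = 0.385335/1.38218 = 0.2788

F = 0.279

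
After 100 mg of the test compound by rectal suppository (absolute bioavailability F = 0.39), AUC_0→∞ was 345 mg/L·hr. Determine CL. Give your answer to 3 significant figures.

CL = 0.113 L/hr

CL = F × Dose / AUC_0→∞
   = 0.39 × 100 / 345 = 0.113043 L/hr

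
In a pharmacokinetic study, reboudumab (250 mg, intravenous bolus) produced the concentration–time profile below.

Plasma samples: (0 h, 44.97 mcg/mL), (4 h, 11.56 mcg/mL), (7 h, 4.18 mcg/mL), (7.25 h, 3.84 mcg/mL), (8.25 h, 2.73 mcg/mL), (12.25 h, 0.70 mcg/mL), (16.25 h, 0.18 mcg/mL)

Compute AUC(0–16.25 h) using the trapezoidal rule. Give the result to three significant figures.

Trapezoidal AUC_0→16.25:
  [0→4]: (44.97+11.56)/2 × 4 = 113.06
  [4→7]: (11.56+4.18)/2 × 3 = 23.61
  [7→7.25]: (4.18+3.84)/2 × 0.25 = 1.0025
  [7.25→8.25]: (3.84+2.73)/2 × 1 = 3.285
  [8.25→12.25]: (2.73+0.70)/2 × 4 = 6.86
  [12.25→16.25]: (0.70+0.18)/2 × 4 = 1.76
  Sum = 149.5775 mcg/mL·h

AUC = 150 mcg/mL·h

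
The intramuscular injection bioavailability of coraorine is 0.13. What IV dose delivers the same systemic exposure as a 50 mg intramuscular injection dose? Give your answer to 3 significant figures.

D_iv = 6.50 mg

Systemic exposure from an extravascular dose = F × D_ev, so the equivalent IV dose is F × D_ev.
D_iv = F × D_ev = 0.13 × 50 = 6.5 mg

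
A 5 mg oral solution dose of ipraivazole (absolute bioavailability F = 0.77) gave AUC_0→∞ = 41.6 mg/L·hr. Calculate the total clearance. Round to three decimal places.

CL = 0.093 L/hr

CL = F × Dose / AUC_0→∞
   = 0.77 × 5 / 41.6 = 0.0925481 L/hr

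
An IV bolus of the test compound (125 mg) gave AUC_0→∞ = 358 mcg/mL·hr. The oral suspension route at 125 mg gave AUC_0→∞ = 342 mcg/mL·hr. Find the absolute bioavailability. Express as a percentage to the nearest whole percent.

F = (AUC_ev / D_ev) / (AUC_iv / D_iv)
  = (342/125) / (358/125)
  = 2.736 / 2.864 = 0.9553
  = 95.53%

F = 96%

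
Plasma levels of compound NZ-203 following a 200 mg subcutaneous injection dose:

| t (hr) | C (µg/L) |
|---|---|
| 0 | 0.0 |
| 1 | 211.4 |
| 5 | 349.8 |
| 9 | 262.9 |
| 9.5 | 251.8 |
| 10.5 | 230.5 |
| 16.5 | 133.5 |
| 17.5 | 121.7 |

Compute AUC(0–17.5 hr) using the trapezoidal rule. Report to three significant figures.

AUC = 4040 µg/L·hr

Trapezoidal AUC_0→17.5:
  [0→1]: (0.0+211.4)/2 × 1 = 105.7
  [1→5]: (211.4+349.8)/2 × 4 = 1122.4
  [5→9]: (349.8+262.9)/2 × 4 = 1225.4
  [9→9.5]: (262.9+251.8)/2 × 0.5 = 128.675
  [9.5→10.5]: (251.8+230.5)/2 × 1 = 241.15
  [10.5→16.5]: (230.5+133.5)/2 × 6 = 1092.0
  [16.5→17.5]: (133.5+121.7)/2 × 1 = 127.6
  Sum = 4042.925 µg/L·hr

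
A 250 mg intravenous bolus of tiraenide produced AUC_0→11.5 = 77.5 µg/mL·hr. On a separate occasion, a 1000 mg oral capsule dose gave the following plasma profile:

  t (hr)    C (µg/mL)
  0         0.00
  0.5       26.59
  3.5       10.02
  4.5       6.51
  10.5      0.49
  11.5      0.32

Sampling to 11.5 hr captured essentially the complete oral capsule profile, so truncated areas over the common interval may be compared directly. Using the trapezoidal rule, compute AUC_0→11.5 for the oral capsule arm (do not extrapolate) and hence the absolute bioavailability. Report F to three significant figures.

Trapezoidal AUC_0→11.5 (oral capsule):
  [0→0.5]: (0.00+26.59)/2 × 0.5 = 6.6475
  [0.5→3.5]: (26.59+10.02)/2 × 3 = 54.915
  [3.5→4.5]: (10.02+6.51)/2 × 1 = 8.265
  [4.5→10.5]: (6.51+0.49)/2 × 6 = 21.0
  [10.5→11.5]: (0.49+0.32)/2 × 1 = 0.405
  Sum = 91.2325 µg/mL·hr
F = (AUC_ev/D_ev)/(AUC_iv/D_iv) = (91.2325/1000)/(77.5/250) = 0.0912325/0.31 = 0.2943

F = 0.294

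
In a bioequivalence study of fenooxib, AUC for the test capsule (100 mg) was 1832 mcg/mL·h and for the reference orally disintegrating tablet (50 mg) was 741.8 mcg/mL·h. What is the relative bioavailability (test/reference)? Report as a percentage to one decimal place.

F_rel = 123.5%

F_rel = (AUC_test/D_test) / (AUC_ref/D_ref)
      = (1832/100) / (741.8/50)
      = 18.32 / 14.836 = 1.2348 = 123.48%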